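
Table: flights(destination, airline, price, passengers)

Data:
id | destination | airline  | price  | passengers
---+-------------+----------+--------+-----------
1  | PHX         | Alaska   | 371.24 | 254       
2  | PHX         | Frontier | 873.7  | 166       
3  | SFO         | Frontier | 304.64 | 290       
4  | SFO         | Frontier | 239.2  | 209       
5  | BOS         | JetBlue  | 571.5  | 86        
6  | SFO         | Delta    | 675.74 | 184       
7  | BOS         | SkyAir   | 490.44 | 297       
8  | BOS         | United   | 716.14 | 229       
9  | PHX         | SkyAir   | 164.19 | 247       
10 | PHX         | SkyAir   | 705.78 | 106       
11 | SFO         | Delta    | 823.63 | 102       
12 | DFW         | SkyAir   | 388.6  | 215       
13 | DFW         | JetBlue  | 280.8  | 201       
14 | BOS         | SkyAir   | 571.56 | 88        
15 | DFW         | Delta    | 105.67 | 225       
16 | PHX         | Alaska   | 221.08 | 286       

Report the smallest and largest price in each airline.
SELECT airline, MIN(price), MAX(price)
FROM flights
GROUP BY airline

Result:
  Alaska: min=221.08, max=371.24
  Delta: min=105.67, max=823.63
  Frontier: min=239.20, max=873.70
  JetBlue: min=280.80, max=571.50
  SkyAir: min=164.19, max=705.78
  United: min=716.14, max=716.14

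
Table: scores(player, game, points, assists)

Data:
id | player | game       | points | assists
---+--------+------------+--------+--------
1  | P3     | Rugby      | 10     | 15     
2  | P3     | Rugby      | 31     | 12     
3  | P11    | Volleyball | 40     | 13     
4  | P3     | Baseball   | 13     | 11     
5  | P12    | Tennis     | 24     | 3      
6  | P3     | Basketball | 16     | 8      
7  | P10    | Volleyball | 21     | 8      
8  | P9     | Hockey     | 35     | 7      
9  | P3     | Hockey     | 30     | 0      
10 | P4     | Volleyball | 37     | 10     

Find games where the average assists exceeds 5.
SELECT game, AVG(assists)
FROM scores
GROUP BY game
HAVING AVG(assists) > 5

Result:
  Baseball: avg=11.00
  Basketball: avg=8.00
  Rugby: avg=13.50
  Volleyball: avg=10.33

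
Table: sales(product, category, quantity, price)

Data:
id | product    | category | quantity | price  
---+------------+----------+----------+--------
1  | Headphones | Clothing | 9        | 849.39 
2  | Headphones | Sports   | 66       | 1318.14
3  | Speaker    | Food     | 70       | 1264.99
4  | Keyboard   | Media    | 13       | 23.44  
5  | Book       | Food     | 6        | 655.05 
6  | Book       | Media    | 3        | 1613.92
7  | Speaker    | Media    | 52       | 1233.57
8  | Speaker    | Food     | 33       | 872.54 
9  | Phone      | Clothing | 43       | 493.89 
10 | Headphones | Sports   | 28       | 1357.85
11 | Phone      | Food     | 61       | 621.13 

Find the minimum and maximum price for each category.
SELECT category, MIN(price), MAX(price)
FROM sales
GROUP BY category

Result:
  Clothing: min=493.89, max=849.39
  Food: min=621.13, max=1264.99
  Media: min=23.44, max=1613.92
  Sports: min=1318.14, max=1357.85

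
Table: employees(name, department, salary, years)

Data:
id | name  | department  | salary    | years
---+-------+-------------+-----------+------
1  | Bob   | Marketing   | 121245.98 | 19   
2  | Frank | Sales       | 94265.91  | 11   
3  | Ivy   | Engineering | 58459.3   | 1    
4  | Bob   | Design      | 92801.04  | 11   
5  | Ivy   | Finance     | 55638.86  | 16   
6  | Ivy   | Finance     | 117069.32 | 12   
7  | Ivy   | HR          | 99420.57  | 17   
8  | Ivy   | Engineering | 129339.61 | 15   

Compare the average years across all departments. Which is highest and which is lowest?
SELECT department, AVG(years)
FROM employees
GROUP BY department
ORDER BY AVG(years)

All groups:
  Engineering: 8.00
  Design: 11.00
  Sales: 11.00
  Finance: 14.00
  HR: 17.00
  Marketing: 19.00

Highest: Marketing (19.00)
Lowest: Engineering (8.00)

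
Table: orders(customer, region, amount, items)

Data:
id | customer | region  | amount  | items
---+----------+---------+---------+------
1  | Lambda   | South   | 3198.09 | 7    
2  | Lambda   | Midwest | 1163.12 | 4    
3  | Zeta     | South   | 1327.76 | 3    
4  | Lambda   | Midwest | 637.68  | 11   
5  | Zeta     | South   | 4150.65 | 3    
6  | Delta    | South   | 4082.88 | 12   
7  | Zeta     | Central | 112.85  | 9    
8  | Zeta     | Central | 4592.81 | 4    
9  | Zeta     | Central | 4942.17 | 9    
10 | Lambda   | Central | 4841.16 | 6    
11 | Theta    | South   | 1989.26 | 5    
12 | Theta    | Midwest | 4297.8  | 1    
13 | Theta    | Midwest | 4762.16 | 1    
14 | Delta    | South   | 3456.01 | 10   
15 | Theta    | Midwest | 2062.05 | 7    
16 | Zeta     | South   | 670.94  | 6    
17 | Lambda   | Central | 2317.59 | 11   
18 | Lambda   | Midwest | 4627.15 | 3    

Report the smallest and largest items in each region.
SELECT region, MIN(items), MAX(items)
FROM orders
GROUP BY region

Result:
  Central: min=4, max=11
  Midwest: min=1, max=11
  South: min=3, max=12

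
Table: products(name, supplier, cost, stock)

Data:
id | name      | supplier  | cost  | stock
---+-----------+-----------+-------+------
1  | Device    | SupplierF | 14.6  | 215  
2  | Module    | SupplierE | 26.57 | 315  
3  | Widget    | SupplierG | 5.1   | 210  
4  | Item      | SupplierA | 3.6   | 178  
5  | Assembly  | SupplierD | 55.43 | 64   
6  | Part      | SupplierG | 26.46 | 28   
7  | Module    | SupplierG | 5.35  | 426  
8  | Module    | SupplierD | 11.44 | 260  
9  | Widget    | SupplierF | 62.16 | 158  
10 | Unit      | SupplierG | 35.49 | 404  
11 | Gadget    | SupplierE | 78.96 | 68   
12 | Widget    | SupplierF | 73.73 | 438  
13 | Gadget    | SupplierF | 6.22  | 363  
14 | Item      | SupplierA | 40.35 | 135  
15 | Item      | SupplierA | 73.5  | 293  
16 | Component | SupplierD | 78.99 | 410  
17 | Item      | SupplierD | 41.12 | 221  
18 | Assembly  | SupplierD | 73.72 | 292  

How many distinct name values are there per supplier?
SELECT supplier, COUNT(DISTINCT name)
FROM products
GROUP BY supplier

Result:
  SupplierA: 1 distinct
  SupplierD: 4 distinct
  SupplierE: 2 distinct
  SupplierF: 3 distinct
  SupplierG: 4 distinct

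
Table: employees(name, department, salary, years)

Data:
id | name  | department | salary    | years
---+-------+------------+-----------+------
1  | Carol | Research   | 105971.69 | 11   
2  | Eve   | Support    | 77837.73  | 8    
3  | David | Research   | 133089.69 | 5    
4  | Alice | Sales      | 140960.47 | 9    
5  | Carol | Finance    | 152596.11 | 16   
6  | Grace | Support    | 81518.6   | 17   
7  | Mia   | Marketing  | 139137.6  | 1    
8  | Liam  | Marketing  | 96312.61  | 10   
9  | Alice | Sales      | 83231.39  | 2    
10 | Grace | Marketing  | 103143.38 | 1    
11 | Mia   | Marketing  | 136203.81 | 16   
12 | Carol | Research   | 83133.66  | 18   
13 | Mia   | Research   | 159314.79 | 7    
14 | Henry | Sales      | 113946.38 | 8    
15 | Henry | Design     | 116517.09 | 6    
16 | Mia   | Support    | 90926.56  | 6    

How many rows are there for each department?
SELECT department, COUNT(*) as count
FROM employees
GROUP BY department

Result:
  Design: 1
  Finance: 1
  Marketing: 4
  Research: 4
  Sales: 3
  Support: 3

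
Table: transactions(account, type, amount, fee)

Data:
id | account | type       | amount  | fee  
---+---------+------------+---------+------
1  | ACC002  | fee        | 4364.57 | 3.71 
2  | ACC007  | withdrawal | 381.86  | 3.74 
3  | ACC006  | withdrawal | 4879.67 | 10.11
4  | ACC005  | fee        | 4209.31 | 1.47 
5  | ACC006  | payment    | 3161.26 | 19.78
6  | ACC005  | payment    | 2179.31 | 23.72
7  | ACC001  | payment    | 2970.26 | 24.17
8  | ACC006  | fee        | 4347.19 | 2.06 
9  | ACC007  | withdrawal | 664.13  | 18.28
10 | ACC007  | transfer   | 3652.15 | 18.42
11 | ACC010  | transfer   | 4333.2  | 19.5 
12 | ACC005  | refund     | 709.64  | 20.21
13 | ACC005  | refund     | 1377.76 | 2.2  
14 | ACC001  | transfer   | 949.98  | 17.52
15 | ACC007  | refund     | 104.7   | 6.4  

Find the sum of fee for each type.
SELECT type, SUM(fee) as result
FROM transactions
GROUP BY type

Result:
  fee: 7.24
  payment: 67.67
  refund: 28.81
  transfer: 55.44
  withdrawal: 32.13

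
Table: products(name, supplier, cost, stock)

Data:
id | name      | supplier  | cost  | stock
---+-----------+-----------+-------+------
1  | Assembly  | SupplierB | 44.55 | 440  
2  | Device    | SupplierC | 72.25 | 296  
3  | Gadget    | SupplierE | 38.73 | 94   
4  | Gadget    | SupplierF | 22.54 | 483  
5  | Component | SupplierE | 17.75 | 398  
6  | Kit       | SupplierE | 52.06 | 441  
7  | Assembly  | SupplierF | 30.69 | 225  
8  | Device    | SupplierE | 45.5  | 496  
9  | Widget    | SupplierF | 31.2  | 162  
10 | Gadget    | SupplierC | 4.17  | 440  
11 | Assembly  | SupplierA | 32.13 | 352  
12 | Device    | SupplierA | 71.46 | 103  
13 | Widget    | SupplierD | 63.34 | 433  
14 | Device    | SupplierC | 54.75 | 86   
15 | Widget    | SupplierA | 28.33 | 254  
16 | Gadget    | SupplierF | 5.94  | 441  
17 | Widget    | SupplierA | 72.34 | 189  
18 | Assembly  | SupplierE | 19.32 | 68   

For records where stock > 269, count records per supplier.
SELECT supplier, COUNT(*)
FROM products
WHERE stock > 269
GROUP BY supplier

Note: WHERE filters rows before grouping.

Result:
  SupplierA: 1
  SupplierB: 1
  SupplierC: 2
  SupplierD: 1
  SupplierE: 3
  SupplierF: 2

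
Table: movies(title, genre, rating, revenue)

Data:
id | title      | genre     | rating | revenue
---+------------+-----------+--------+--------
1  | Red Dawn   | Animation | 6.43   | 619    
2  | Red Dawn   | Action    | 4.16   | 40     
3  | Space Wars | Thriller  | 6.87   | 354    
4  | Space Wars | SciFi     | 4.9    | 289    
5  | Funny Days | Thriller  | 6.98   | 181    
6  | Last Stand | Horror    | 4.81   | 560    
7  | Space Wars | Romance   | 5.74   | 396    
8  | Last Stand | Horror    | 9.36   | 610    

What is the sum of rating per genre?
SELECT genre, SUM(rating) as result
FROM movies
GROUP BY genre

Result:
  Action: 4.16
  Animation: 6.43
  Horror: 14.17
  Romance: 5.74
  SciFi: 4.90
  Thriller: 13.85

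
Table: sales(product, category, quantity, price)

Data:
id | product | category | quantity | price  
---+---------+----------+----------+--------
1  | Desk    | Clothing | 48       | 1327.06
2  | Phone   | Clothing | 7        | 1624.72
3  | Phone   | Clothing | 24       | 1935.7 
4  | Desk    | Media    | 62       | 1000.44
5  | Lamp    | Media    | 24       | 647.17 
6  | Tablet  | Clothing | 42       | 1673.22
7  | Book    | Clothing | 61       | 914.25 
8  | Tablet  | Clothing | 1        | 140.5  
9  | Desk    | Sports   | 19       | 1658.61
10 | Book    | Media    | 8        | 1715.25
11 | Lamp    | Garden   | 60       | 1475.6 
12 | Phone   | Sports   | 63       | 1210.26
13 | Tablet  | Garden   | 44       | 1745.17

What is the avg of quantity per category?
SELECT category, AVG(quantity) as result
FROM sales
GROUP BY category

Result:
  Clothing: 30.50
  Garden: 52.00
  Media: 31.33
  Sports: 41.00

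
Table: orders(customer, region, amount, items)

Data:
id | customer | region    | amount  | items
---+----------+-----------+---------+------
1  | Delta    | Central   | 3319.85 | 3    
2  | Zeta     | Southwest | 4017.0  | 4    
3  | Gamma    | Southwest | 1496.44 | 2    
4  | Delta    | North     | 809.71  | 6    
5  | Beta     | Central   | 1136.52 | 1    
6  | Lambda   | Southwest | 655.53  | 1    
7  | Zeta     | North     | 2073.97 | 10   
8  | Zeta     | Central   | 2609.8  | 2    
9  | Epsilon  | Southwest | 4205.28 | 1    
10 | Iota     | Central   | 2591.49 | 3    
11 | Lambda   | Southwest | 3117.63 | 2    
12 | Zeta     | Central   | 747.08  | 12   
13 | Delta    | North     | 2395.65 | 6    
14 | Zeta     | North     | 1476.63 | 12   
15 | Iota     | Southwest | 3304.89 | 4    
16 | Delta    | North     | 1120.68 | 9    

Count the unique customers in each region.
SELECT region, COUNT(DISTINCT customer)
FROM orders
GROUP BY region

Result:
  Central: 4 distinct
  North: 2 distinct
  Southwest: 5 distinct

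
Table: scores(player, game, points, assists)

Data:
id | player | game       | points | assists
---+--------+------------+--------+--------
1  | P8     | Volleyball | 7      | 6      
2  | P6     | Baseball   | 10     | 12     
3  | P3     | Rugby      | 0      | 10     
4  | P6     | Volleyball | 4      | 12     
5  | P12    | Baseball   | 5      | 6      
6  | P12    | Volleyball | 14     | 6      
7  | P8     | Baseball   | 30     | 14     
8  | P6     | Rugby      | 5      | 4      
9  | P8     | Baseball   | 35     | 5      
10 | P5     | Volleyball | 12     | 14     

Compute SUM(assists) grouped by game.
SELECT game, SUM(assists) as result
FROM scores
GROUP BY game

Result:
  Baseball: 37
  Rugby: 14
  Volleyball: 38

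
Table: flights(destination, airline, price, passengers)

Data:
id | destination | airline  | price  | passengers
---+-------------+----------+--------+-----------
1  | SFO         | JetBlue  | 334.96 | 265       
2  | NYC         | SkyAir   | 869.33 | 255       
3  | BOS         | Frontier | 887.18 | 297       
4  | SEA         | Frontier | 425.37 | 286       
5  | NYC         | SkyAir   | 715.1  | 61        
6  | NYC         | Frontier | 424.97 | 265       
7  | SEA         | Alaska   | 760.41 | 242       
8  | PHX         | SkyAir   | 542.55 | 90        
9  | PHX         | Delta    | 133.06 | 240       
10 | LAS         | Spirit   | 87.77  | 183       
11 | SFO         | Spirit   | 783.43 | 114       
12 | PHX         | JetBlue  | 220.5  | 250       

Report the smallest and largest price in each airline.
SELECT airline, MIN(price), MAX(price)
FROM flights
GROUP BY airline

Result:
  Alaska: min=760.41, max=760.41
  Delta: min=133.06, max=133.06
  Frontier: min=424.97, max=887.18
  JetBlue: min=220.50, max=334.96
  SkyAir: min=542.55, max=869.33
  Spirit: min=87.77, max=783.43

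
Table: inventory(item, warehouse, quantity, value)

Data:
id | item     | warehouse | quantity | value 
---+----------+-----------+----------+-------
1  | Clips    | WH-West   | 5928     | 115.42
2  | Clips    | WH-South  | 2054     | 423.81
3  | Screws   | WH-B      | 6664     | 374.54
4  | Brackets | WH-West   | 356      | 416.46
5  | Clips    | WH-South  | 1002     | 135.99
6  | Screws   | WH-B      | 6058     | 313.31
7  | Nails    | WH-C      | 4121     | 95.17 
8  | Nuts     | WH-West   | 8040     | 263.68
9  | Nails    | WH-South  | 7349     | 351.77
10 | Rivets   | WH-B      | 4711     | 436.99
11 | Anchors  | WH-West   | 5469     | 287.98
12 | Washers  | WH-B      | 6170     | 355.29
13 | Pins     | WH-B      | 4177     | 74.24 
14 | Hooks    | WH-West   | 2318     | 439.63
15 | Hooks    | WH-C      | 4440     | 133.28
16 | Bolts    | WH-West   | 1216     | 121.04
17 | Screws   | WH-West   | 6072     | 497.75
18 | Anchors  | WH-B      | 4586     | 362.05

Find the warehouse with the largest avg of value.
SELECT warehouse, AVG(value) as val
FROM inventory
GROUP BY warehouse
ORDER BY val DESC
LIMIT 1

Result: WH-B with avg(value) = 319.40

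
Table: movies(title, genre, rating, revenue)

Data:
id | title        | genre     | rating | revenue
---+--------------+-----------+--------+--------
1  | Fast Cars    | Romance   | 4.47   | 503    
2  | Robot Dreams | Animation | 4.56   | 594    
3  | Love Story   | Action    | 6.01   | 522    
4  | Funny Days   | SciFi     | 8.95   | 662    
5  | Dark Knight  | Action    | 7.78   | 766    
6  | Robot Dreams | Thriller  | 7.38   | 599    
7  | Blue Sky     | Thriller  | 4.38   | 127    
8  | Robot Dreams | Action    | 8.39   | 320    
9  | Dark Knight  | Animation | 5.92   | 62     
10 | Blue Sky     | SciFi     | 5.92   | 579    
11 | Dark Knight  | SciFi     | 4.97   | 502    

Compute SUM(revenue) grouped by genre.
SELECT genre, SUM(revenue) as result
FROM movies
GROUP BY genre

Result:
  Action: 1608
  Animation: 656
  Romance: 503
  SciFi: 1743
  Thriller: 726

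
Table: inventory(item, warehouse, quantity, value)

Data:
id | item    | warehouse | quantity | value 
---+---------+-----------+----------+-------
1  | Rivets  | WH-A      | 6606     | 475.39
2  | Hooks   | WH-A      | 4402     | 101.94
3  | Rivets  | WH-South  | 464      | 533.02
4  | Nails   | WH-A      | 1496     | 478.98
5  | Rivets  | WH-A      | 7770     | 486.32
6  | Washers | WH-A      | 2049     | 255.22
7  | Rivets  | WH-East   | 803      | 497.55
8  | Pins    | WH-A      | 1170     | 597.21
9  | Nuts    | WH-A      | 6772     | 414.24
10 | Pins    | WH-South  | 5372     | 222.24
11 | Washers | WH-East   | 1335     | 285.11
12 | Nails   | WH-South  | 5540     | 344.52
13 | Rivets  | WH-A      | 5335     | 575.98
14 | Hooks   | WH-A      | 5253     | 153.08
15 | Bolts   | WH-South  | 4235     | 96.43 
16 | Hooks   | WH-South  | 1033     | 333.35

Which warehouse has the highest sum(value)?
SELECT warehouse, SUM(value) as val
FROM inventory
GROUP BY warehouse
ORDER BY val DESC
LIMIT 1

Result: WH-A with sum(value) = 3538.36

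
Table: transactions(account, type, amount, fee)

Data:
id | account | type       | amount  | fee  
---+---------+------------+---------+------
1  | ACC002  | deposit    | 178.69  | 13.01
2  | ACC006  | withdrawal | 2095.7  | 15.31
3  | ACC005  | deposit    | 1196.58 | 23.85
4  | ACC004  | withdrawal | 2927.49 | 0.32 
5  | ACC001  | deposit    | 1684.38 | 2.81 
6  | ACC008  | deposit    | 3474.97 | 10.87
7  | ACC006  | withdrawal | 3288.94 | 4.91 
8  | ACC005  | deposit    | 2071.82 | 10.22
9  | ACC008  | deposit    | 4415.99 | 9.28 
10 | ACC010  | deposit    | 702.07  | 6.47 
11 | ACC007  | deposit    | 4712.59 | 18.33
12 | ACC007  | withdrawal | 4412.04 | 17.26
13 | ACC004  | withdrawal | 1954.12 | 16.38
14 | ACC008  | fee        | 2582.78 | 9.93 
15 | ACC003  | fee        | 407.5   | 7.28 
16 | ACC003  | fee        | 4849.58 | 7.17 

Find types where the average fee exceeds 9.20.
SELECT type, AVG(fee)
FROM transactions
GROUP BY type
HAVING AVG(fee) > 9.20

Result:
  deposit: avg=11.86
  withdrawal: avg=10.84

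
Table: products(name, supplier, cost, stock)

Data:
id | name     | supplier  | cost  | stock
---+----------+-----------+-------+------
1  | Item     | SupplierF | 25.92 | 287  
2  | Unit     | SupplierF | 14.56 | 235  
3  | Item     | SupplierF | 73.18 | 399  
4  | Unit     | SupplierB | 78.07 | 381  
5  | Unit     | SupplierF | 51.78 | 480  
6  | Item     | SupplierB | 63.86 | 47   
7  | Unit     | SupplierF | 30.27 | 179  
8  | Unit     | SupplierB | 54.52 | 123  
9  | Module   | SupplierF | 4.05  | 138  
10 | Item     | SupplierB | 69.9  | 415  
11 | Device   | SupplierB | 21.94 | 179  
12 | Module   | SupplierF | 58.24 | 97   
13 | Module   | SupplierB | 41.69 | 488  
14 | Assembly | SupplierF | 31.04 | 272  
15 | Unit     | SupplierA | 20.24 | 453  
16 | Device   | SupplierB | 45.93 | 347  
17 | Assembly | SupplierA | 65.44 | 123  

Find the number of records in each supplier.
SELECT supplier, COUNT(*) as count
FROM products
GROUP BY supplier

Result:
  SupplierA: 2
  SupplierB: 7
  SupplierF: 8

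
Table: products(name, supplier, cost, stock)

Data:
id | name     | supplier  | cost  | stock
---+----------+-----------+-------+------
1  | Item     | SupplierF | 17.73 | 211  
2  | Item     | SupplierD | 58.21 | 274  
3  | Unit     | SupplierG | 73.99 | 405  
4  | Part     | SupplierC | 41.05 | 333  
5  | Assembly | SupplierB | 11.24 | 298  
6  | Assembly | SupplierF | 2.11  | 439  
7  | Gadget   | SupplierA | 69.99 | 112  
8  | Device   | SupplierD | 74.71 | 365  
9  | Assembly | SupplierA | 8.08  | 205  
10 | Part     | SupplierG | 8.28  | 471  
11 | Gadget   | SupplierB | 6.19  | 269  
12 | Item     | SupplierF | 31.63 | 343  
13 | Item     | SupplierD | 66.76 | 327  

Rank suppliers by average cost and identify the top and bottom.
SELECT supplier, AVG(cost)
FROM products
GROUP BY supplier
ORDER BY AVG(cost)

All groups:
  SupplierB: 8.72
  SupplierF: 17.16
  SupplierA: 39.04
  SupplierC: 41.05
  SupplierG: 41.14
  SupplierD: 66.56

Highest: SupplierD (66.56)
Lowest: SupplierB (8.72)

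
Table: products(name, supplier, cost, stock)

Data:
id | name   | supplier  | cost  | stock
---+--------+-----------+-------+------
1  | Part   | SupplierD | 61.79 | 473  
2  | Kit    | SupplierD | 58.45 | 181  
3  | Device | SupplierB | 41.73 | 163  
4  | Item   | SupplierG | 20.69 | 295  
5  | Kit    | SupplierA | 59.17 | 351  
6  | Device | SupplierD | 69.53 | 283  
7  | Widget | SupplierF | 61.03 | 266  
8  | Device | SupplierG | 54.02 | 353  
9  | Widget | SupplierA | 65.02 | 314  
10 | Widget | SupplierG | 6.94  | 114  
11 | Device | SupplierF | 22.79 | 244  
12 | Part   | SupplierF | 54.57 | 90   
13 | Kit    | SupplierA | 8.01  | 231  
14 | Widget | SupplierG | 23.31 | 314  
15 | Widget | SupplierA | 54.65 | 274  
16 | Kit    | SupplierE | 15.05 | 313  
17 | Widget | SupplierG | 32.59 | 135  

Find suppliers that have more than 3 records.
SELECT supplier, COUNT(*) as cnt
FROM products
GROUP BY supplier
HAVING COUNT(*) > 3

Result:
  SupplierA: 4
  SupplierG: 5

Note: HAVING filters groups after aggregation, WHERE filters rows before.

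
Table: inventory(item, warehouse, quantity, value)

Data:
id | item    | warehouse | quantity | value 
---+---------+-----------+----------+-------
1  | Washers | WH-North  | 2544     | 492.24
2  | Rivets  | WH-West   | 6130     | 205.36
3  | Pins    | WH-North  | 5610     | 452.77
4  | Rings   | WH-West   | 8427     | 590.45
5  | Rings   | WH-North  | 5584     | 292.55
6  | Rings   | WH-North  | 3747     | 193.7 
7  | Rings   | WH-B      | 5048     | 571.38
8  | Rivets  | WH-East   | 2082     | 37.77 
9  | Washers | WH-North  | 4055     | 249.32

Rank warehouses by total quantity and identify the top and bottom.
SELECT warehouse, SUM(quantity)
FROM inventory
GROUP BY warehouse
ORDER BY SUM(quantity)

All groups:
  WH-East: 2082
  WH-B: 5048
  WH-West: 14557
  WH-North: 21540

Highest: WH-North (21540)
Lowest: WH-East (2082)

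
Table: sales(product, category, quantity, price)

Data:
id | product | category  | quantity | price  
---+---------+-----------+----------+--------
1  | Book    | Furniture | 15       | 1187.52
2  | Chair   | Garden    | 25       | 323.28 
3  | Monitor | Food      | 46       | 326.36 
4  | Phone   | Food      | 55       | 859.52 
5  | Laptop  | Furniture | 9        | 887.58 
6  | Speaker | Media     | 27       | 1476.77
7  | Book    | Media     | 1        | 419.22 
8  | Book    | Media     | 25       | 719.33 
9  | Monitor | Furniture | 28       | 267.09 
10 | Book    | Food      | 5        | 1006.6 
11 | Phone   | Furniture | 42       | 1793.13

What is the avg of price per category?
SELECT category, AVG(price) as result
FROM sales
GROUP BY category

Result:
  Food: 730.83
  Furniture: 1033.83
  Garden: 323.28
  Media: 871.77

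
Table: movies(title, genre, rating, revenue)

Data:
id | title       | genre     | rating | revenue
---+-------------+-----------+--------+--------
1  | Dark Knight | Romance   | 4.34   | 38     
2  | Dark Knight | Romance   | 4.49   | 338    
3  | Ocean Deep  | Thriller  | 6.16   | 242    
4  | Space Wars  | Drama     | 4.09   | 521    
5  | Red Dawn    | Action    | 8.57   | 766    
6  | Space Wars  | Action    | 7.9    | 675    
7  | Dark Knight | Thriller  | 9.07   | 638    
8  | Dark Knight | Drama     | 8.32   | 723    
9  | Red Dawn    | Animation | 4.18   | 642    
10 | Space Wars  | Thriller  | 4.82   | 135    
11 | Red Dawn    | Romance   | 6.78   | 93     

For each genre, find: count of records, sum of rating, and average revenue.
SELECT genre,
       COUNT(*) as cnt,
       SUM(rating) as total_rating,
       AVG(revenue) as avg_revenue
FROM movies
GROUP BY genre

Result:
  Action: 2 records, 16.47 total rating, 720.50 avg revenue
  Animation: 1 records, 4.18 total rating, 642.00 avg revenue
  Drama: 2 records, 12.41 total rating, 622.00 avg revenue
  Romance: 3 records, 15.61 total rating, 156.33 avg revenue
  Thriller: 3 records, 20.05 total rating, 338.33 avg revenue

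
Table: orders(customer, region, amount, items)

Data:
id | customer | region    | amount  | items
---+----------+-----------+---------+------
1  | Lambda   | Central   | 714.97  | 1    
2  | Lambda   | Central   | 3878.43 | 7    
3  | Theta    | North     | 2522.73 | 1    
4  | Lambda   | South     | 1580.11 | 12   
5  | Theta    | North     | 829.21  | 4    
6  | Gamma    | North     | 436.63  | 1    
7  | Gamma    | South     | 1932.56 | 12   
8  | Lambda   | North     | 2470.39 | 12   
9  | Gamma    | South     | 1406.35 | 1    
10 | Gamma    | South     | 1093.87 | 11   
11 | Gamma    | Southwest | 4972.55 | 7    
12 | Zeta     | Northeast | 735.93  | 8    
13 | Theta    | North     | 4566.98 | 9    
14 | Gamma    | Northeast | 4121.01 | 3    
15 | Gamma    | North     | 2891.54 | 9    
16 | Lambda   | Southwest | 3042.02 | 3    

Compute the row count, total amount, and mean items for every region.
SELECT region,
       COUNT(*) as cnt,
       SUM(amount) as total_amount,
       AVG(items) as avg_items
FROM orders
GROUP BY region

Result:
  Central: 2 records, 4593.40 total amount, 4.00 avg items
  North: 6 records, 13717.48 total amount, 6.00 avg items
  Northeast: 2 records, 4856.94 total amount, 5.50 avg items
  South: 4 records, 6012.89 total amount, 9.00 avg items
  Southwest: 2 records, 8014.57 total amount, 5.00 avg items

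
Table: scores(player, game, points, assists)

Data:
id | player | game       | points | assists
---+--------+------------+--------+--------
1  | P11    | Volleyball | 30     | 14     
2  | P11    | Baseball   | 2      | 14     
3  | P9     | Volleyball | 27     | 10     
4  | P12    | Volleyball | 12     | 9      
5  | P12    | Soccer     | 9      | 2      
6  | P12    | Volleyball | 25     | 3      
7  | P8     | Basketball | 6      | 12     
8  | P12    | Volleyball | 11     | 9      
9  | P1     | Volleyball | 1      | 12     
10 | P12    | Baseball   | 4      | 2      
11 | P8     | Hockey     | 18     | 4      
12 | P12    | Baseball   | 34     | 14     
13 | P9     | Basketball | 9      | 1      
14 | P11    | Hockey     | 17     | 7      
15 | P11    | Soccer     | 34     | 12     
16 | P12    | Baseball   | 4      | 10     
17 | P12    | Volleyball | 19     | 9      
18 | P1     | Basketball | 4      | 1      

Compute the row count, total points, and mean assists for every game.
SELECT game,
       COUNT(*) as cnt,
       SUM(points) as total_points,
       AVG(assists) as avg_assists
FROM scores
GROUP BY game

Result:
  Baseball: 4 records, 44 total points, 10.00 avg assists
  Basketball: 3 records, 19 total points, 4.67 avg assists
  Hockey: 2 records, 35 total points, 5.50 avg assists
  Soccer: 2 records, 43 total points, 7.00 avg assists
  Volleyball: 7 records, 125 total points, 9.43 avg assists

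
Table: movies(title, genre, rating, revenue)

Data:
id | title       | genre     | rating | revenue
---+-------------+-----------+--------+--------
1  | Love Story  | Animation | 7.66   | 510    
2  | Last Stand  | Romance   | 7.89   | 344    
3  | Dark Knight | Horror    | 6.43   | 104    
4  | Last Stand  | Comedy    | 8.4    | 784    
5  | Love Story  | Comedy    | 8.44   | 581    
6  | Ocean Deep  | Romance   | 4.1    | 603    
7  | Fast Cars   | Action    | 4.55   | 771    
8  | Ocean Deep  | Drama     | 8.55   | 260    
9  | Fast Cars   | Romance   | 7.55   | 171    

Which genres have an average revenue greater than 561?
SELECT genre, AVG(revenue)
FROM movies
GROUP BY genre
HAVING AVG(revenue) > 561

Result:
  Action: avg=771.00
  Comedy: avg=682.50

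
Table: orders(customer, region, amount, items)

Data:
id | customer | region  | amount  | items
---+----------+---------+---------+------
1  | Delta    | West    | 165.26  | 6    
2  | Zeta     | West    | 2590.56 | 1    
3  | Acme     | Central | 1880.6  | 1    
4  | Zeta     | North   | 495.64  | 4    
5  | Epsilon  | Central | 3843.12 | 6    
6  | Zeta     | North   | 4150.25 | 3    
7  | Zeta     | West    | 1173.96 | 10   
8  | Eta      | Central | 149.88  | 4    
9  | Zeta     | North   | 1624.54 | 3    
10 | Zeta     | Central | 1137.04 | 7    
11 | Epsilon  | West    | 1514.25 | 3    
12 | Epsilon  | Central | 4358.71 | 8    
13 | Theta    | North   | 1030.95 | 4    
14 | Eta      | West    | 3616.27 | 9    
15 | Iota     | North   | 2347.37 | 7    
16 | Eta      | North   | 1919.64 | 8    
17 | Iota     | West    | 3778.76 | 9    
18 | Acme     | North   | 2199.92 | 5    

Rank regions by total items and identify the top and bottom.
SELECT region, SUM(items)
FROM orders
GROUP BY region
ORDER BY SUM(items)

All groups:
  Central: 26
  North: 34
  West: 38

Highest: West (38)
Lowest: Central (26)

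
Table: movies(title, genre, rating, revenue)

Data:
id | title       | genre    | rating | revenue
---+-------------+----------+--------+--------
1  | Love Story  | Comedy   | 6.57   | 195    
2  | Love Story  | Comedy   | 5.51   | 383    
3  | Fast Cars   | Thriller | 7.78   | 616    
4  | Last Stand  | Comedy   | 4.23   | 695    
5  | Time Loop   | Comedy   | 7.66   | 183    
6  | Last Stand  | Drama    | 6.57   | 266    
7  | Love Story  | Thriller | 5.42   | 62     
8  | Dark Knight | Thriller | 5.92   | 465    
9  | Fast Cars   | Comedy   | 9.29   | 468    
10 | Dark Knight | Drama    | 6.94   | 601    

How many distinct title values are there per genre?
SELECT genre, COUNT(DISTINCT title)
FROM movies
GROUP BY genre

Result:
  Comedy: 4 distinct
  Drama: 2 distinct
  Thriller: 3 distinct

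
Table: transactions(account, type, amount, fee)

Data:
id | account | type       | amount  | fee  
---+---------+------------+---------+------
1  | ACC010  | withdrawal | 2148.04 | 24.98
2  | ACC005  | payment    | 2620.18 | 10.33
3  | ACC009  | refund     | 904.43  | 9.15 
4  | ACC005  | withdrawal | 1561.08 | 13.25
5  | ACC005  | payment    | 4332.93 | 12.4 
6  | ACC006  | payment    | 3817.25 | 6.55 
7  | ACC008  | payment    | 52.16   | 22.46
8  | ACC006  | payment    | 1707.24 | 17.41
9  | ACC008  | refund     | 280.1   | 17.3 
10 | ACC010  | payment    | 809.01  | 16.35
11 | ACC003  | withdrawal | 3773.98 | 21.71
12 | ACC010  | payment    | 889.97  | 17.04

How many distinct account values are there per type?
SELECT type, COUNT(DISTINCT account)
FROM transactions
GROUP BY type

Result:
  payment: 4 distinct
  refund: 2 distinct
  withdrawal: 3 distinct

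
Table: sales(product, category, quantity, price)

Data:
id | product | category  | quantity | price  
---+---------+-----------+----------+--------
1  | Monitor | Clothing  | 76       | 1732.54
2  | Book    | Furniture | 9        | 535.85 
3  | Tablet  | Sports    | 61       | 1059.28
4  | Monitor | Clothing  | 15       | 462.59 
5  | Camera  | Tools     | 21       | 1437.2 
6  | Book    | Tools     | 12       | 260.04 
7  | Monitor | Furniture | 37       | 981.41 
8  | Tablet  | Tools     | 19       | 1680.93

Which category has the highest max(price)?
SELECT category, MAX(price) as val
FROM sales
GROUP BY category
ORDER BY val DESC
LIMIT 1

Result: Clothing with max(price) = 1732.54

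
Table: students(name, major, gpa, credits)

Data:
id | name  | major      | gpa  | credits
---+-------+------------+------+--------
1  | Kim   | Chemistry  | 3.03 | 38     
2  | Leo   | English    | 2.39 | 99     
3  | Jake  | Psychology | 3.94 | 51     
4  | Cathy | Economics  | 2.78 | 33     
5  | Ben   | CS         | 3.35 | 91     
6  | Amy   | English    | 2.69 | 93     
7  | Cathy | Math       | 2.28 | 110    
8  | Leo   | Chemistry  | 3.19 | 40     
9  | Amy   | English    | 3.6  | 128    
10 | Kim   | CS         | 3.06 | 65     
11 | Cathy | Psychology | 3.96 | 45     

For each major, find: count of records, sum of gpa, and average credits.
SELECT major,
       COUNT(*) as cnt,
       SUM(gpa) as total_gpa,
       AVG(credits) as avg_credits
FROM students
GROUP BY major

Result:
  CS: 2 records, 6.41 total gpa, 78.00 avg credits
  Chemistry: 2 records, 6.22 total gpa, 39.00 avg credits
  Economics: 1 records, 2.78 total gpa, 33.00 avg credits
  English: 3 records, 8.68 total gpa, 106.67 avg credits
  Math: 1 records, 2.28 total gpa, 110.00 avg credits
  Psychology: 2 records, 7.90 total gpa, 48.00 avg credits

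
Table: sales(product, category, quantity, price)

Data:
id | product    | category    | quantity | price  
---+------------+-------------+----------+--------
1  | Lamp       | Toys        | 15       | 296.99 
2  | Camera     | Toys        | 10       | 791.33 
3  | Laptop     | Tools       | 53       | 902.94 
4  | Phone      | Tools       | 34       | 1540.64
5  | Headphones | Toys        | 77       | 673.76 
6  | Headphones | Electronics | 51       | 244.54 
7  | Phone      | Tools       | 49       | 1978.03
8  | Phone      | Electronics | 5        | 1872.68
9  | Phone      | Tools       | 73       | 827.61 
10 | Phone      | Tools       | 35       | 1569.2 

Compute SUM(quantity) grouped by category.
SELECT category, SUM(quantity) as result
FROM sales
GROUP BY category

Result:
  Electronics: 56
  Tools: 244
  Toys: 102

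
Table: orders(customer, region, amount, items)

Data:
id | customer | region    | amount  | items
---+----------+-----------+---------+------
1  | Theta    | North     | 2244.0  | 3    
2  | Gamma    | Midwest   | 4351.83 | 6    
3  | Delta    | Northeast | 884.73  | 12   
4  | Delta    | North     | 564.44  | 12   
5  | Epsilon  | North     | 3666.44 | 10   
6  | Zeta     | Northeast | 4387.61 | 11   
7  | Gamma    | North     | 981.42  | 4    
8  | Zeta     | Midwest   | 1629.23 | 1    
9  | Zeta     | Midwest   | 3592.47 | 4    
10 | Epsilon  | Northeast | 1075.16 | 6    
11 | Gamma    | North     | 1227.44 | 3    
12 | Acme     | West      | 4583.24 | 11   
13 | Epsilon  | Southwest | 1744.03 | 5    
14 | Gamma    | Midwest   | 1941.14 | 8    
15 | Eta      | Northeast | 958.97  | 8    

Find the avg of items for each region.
SELECT region, AVG(items) as result
FROM orders
GROUP BY region

Result:
  Midwest: 4.75
  North: 6.40
  Northeast: 9.25
  Southwest: 5.00
  West: 11.00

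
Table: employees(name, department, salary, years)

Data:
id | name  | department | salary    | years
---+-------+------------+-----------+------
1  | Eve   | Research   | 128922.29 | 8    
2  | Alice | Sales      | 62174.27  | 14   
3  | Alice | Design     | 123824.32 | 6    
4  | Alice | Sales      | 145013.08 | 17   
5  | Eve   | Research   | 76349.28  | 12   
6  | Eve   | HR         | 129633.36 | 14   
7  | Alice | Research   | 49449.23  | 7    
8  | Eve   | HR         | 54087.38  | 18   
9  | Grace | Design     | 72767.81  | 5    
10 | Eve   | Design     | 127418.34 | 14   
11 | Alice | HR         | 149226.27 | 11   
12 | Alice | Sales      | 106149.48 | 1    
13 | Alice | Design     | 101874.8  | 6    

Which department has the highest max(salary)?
SELECT department, MAX(salary) as val
FROM employees
GROUP BY department
ORDER BY val DESC
LIMIT 1

Result: HR with max(salary) = 149226.27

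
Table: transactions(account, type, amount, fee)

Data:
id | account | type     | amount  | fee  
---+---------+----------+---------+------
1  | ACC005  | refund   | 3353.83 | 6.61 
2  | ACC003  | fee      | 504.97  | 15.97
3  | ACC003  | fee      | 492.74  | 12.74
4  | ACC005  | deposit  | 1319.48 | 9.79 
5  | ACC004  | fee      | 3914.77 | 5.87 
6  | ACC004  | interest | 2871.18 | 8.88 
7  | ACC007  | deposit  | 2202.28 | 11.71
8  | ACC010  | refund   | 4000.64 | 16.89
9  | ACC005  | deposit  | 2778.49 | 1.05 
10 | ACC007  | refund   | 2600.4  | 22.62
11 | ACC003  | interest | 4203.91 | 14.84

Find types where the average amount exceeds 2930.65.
SELECT type, AVG(amount)
FROM transactions
GROUP BY type
HAVING AVG(amount) > 2930.65

Result:
  interest: avg=3537.55
  refund: avg=3318.29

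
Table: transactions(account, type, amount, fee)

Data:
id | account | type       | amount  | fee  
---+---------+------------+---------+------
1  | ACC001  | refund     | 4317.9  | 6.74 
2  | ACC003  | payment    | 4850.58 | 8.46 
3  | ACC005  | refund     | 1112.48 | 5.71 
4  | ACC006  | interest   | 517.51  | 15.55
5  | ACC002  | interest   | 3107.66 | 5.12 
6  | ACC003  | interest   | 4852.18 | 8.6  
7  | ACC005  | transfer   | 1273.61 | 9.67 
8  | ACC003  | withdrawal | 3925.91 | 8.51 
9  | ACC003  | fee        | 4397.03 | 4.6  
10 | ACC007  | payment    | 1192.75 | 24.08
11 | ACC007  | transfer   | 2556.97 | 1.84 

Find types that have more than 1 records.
SELECT type, COUNT(*) as cnt
FROM transactions
GROUP BY type
HAVING COUNT(*) > 1

Result:
  interest: 3
  payment: 2
  refund: 2
  transfer: 2

Note: HAVING filters groups after aggregation, WHERE filters rows before.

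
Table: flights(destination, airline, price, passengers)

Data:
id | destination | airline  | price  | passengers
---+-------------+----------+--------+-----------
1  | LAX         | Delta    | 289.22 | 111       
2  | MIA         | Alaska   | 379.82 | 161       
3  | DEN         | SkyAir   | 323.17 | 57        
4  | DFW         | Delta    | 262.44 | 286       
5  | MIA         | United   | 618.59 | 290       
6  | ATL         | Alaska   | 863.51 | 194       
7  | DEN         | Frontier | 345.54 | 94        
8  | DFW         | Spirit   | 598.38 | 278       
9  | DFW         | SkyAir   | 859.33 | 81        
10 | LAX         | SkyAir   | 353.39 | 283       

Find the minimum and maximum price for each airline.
SELECT airline, MIN(price), MAX(price)
FROM flights
GROUP BY airline

Result:
  Alaska: min=379.82, max=863.51
  Delta: min=262.44, max=289.22
  Frontier: min=345.54, max=345.54
  SkyAir: min=323.17, max=859.33
  Spirit: min=598.38, max=598.38
  United: min=618.59, max=618.59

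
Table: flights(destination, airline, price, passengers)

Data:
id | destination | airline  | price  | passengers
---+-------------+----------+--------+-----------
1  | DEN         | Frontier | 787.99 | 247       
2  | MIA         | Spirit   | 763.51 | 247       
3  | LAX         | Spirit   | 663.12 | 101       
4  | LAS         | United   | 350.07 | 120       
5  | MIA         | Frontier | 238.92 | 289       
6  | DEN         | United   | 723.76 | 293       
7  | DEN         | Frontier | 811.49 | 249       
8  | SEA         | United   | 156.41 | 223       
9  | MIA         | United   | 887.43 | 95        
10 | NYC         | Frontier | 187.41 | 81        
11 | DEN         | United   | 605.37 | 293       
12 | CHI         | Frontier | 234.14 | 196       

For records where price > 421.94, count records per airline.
SELECT airline, COUNT(*)
FROM flights
WHERE price > 421.94
GROUP BY airline

Note: WHERE filters rows before grouping.

Result:
  Frontier: 2
  Spirit: 2
  United: 3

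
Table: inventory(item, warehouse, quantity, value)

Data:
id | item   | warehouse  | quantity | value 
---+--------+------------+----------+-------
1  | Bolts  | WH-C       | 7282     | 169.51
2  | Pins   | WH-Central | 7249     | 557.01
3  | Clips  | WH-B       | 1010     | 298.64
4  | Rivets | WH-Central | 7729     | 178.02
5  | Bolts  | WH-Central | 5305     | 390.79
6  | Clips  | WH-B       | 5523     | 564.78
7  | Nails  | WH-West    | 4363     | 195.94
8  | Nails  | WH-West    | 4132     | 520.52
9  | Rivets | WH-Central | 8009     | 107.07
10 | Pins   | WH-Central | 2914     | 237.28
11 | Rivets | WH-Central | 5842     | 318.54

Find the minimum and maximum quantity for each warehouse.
SELECT warehouse, MIN(quantity), MAX(quantity)
FROM inventory
GROUP BY warehouse

Result:
  WH-B: min=1010, max=5523
  WH-C: min=7282, max=7282
  WH-Central: min=2914, max=8009
  WH-West: min=4132, max=4363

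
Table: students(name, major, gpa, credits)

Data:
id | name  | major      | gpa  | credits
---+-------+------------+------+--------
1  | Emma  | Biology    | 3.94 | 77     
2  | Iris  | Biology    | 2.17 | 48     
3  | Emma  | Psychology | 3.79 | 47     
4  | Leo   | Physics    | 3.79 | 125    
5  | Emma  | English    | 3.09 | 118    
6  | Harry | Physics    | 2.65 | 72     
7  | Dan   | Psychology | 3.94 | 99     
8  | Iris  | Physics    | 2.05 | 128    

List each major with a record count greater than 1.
SELECT major, COUNT(*) as cnt
FROM students
GROUP BY major
HAVING COUNT(*) > 1

Result:
  Biology: 2
  Physics: 3
  Psychology: 2

Note: HAVING filters groups after aggregation, WHERE filters rows before.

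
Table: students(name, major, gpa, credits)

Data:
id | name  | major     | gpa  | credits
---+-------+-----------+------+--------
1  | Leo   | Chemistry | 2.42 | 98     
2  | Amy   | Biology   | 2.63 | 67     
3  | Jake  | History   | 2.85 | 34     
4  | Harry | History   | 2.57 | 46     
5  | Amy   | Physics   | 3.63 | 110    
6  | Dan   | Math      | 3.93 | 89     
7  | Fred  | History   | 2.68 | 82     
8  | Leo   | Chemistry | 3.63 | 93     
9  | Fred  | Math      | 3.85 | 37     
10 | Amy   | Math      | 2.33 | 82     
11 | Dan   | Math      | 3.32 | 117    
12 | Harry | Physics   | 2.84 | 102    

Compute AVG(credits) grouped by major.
SELECT major, AVG(credits) as result
FROM students
GROUP BY major

Result:
  Biology: 67.00
  Chemistry: 95.50
  History: 54.00
  Math: 81.25
  Physics: 106.00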